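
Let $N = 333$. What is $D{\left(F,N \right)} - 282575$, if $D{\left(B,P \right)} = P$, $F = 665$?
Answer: $-282242$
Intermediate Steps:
$D{\left(F,N \right)} - 282575 = 333 - 282575 = -282242$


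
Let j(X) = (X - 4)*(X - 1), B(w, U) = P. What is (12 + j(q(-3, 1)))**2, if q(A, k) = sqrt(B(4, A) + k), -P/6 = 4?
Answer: -526 + 70*I*sqrt(23) ≈ -526.0 + 335.71*I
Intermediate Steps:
P = -24 (P = -6*4 = -24)
B(w, U) = -24
q(A, k) = sqrt(-24 + k)
j(X) = (-1 + X)*(-4 + X) (j(X) = (-4 + X)*(-1 + X) = (-1 + X)*(-4 + X))
(12 + j(q(-3, 1)))**2 = (12 + (4 + (sqrt(-24 + 1))**2 - 5*sqrt(-24 + 1)))**2 = (12 + (4 + (sqrt(-23))**2 - 5*I*sqrt(23)))**2 = (12 + (4 + (I*sqrt(23))**2 - 5*I*sqrt(23)))**2 = (12 + (4 - 23 - 5*I*sqrt(23)))**2 = (12 + (-19 - 5*I*sqrt(23)))**2 = (-7 - 5*I*sqrt(23))**2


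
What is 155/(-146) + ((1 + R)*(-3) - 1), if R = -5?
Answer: 1451/146 ≈ 9.9384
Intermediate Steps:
155/(-146) + ((1 + R)*(-3) - 1) = 155/(-146) + ((1 - 5)*(-3) - 1) = 155*(-1/146) + (-4*(-3) - 1) = -155/146 + (12 - 1) = -155/146 + 11 = 1451/146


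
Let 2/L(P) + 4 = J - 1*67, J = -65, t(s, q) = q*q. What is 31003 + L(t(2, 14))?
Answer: 2108203/68 ≈ 31003.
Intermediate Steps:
t(s, q) = q**2
L(P) = -1/68 (L(P) = 2/(-4 + (-65 - 1*67)) = 2/(-4 + (-65 - 67)) = 2/(-4 - 132) = 2/(-136) = 2*(-1/136) = -1/68)
31003 + L(t(2, 14)) = 31003 - 1/68 = 2108203/68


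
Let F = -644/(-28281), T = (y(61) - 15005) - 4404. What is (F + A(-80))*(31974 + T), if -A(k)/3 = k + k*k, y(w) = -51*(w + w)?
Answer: -3401161736788/28281 ≈ -1.2026e+8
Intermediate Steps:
y(w) = -102*w
A(k) = -3*k - 3*k**2 (A(k) = -3*(k + k*k) = -3*(k + k**2) = -3*k - 3*k**2)
T = -25631 (T = (-102*61 - 15005) - 4404 = (-6222 - 15005) - 4404 = -21227 - 4404 = -25631)
F = 644/28281 (F = -644*(-1/28281) = 644/28281 ≈ 0.022771)
(F + A(-80))*(31974 + T) = (644/28281 - 3*(-80)*(1 - 80))*(31974 - 25631) = (644/28281 - 3*(-80)*(-79))*6343 = (644/28281 - 18960)*6343 = -536207116/28281*6343 = -3401161736788/28281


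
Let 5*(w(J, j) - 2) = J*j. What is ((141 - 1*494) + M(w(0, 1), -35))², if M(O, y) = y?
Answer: 150544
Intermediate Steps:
w(J, j) = 2 + J*j/5 (w(J, j) = 2 + (J*j)/5 = 2 + J*j/5)
((141 - 1*494) + M(w(0, 1), -35))² = ((141 - 1*494) - 35)² = ((141 - 494) - 35)² = (-353 - 35)² = (-388)² = 150544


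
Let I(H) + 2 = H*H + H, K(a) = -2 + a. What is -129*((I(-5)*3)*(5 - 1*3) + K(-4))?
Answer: -13158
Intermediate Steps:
I(H) = -2 + H + H² (I(H) = -2 + (H*H + H) = -2 + (H² + H) = -2 + (H + H²) = -2 + H + H²)
-129*((I(-5)*3)*(5 - 1*3) + K(-4)) = -129*(((-2 - 5 + (-5)²)*3)*(5 - 1*3) + (-2 - 4)) = -129*(((-2 - 5 + 25)*3)*(5 - 3) - 6) = -129*((18*3)*2 - 6) = -129*(54*2 - 6) = -129*(108 - 6) = -129*102 = -13158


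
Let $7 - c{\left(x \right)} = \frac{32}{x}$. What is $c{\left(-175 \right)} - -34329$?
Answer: $\frac{6008832}{175} \approx 34336.0$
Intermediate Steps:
$c{\left(x \right)} = 7 - \frac{32}{x}$
$c{\left(-175 \right)} - -34329 = \left(7 - \frac{32}{-175}\right) - -34329 = \left(7 - - \frac{32}{175}\right) + 34329 = \left(7 + \frac{32}{175}\right) + 34329 = \frac{1257}{175} + 34329 = \frac{6008832}{175}$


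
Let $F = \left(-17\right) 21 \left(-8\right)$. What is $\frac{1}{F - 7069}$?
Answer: $- \frac{1}{4213} \approx -0.00023736$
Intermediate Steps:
$F = 2856$ ($F = \left(-357\right) \left(-8\right) = 2856$)
$\frac{1}{F - 7069} = \frac{1}{2856 - 7069} = \frac{1}{-4213} = - \frac{1}{4213}$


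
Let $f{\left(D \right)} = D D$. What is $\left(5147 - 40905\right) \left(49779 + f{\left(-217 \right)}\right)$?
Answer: $-3463805944$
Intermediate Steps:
$f{\left(D \right)} = D^{2}$
$\left(5147 - 40905\right) \left(49779 + f{\left(-217 \right)}\right) = \left(5147 - 40905\right) \left(49779 + \left(-217\right)^{2}\right) = - 35758 \left(49779 + 47089\right) = \left(-35758\right) 96868 = -3463805944$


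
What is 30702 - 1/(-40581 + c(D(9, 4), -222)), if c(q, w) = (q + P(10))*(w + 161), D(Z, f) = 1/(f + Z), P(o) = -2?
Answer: 16150111669/526028 ≈ 30702.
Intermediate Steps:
D(Z, f) = 1/(Z + f)
c(q, w) = (-2 + q)*(161 + w) (c(q, w) = (q - 2)*(w + 161) = (-2 + q)*(161 + w))
30702 - 1/(-40581 + c(D(9, 4), -222)) = 30702 - 1/(-40581 + (-322 - 2*(-222) + 161/(9 + 4) - 222/(9 + 4))) = 30702 - 1/(-40581 + (-322 + 444 + 161/13 - 222/13)) = 30702 - 1/(-40581 + 1525/13) = 30702 - 1/(-526028/13) = 30702 - 1*(-13/526028) = 30702 + 13/526028 = 16150111669/526028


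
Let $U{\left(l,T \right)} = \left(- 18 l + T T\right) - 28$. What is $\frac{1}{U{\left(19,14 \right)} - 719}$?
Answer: $- \frac{1}{893} \approx -0.0011198$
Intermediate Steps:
$U{\left(l,T \right)} = -28 + T^{2} - 18 l$ ($U{\left(l,T \right)} = \left(- 18 l + T^{2}\right) - 28 = \left(T^{2} - 18 l\right) - 28 = -28 + T^{2} - 18 l$)
$\frac{1}{U{\left(19,14 \right)} - 719} = \frac{1}{\left(-28 + 14^{2} - 342\right) - 719} = \frac{1}{\left(-28 + 196 - 342\right) - 719} = \frac{1}{-174 - 719} = \frac{1}{-893} = - \frac{1}{893}$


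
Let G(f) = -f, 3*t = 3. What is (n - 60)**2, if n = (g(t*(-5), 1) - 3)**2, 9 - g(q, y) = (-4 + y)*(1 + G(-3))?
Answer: 69696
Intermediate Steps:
t = 1 (t = (1/3)*3 = 1)
g(q, y) = 25 - 4*y (g(q, y) = 9 - (-4 + y)*(1 - 1*(-3)) = 9 - (-4 + y)*(1 + 3) = 9 - (-4 + y)*4 = 9 - (-16 + 4*y) = 9 + (16 - 4*y) = 25 - 4*y)
n = 324 (n = ((25 - 4*1) - 3)**2 = ((25 - 4) - 3)**2 = (21 - 3)**2 = 18**2 = 324)
(n - 60)**2 = (324 - 60)**2 = 264**2 = 69696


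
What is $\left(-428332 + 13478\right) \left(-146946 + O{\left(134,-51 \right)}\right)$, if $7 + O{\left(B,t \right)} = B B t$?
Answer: $440869079486$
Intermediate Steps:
$O{\left(B,t \right)} = -7 + t B^{2}$ ($O{\left(B,t \right)} = -7 + B B t = -7 + B^{2} t = -7 + t B^{2}$)
$\left(-428332 + 13478\right) \left(-146946 + O{\left(134,-51 \right)}\right) = \left(-428332 + 13478\right) \left(-146946 - \left(7 + 51 \cdot 134^{2}\right)\right) = - 414854 \left(-146946 - 915763\right) = \left(-414854\right) \left(-1062709\right) = 440869079486$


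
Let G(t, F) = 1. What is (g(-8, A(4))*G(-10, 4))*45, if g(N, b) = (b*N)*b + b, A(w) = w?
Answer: -5580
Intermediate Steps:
g(N, b) = b + N*b**2 (g(N, b) = (N*b)*b + b = N*b**2 + b = b + N*b**2)
(g(-8, A(4))*G(-10, 4))*45 = ((4*(1 - 8*4))*1)*45 = ((4*(1 - 32))*1)*45 = ((4*(-31))*1)*45 = -124*1*45 = -124*45 = -5580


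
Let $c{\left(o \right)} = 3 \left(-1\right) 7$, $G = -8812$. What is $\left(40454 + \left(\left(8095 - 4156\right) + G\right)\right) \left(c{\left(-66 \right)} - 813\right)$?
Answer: $-29674554$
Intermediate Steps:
$c{\left(o \right)} = -21$ ($c{\left(o \right)} = \left(-3\right) 7 = -21$)
$\left(40454 + \left(\left(8095 - 4156\right) + G\right)\right) \left(c{\left(-66 \right)} - 813\right) = \left(40454 + \left(\left(8095 - 4156\right) - 8812\right)\right) \left(-21 - 813\right) = \left(40454 + \left(3939 - 8812\right)\right) \left(-834\right) = \left(40454 - 4873\right) \left(-834\right) = 35581 \left(-834\right) = -29674554$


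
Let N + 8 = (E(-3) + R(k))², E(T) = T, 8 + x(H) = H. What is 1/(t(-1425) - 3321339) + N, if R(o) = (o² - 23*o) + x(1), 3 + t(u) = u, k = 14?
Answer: 61431316295/3322767 ≈ 18488.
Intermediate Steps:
x(H) = -8 + H
t(u) = -3 + u
R(o) = -7 + o² - 23*o (R(o) = (o² - 23*o) + (-8 + 1) = (o² - 23*o) - 7 = -7 + o² - 23*o)
N = 18488 (N = -8 + (-3 + (-7 + 14² - 23*14))² = -8 + (-3 + (-7 + 196 - 322))² = -8 + (-3 - 133)² = -8 + (-136)² = -8 + 18496 = 18488)
1/(t(-1425) - 3321339) + N = 1/((-3 - 1425) - 3321339) + 18488 = 1/(-1428 - 3321339) + 18488 = 1/(-3322767) + 18488 = -1/3322767 + 18488 = 61431316295/3322767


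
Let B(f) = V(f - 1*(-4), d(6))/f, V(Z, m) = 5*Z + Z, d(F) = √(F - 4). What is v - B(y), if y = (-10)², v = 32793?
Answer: 819669/25 ≈ 32787.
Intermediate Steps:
d(F) = √(-4 + F)
V(Z, m) = 6*Z
y = 100
B(f) = (24 + 6*f)/f (B(f) = (6*(f - 1*(-4)))/f = (6*(f + 4))/f = (6*(4 + f))/f = (24 + 6*f)/f)
v - B(y) = 32793 - (6 + 24/100) = 32793 - (6 + 24*(1/100)) = 32793 - (6 + 6/25) = 32793 - 1*156/25 = 32793 - 156/25 = 819669/25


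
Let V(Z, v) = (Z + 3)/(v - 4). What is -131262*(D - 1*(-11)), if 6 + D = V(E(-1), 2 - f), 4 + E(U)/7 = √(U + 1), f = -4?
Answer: 984465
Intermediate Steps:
E(U) = -28 + 7*√(1 + U) (E(U) = -28 + 7*√(U + 1) = -28 + 7*√(1 + U))
V(Z, v) = (3 + Z)/(-4 + v)
D = -37/2 (D = -6 + (3 + (-28 + 7*√(1 - 1)))/(-4 + (2 - 1*(-4))) = -6 + (3 + (-28 + 7*√0))/(-4 + (2 + 4)) = -6 + (3 + (-28 + 7*0))/(-4 + 6) = -6 + (3 + (-28 + 0))/2 = -6 + (3 - 28)/2 = -6 + (½)*(-25) = -6 - 25/2 = -37/2 ≈ -18.500)
-131262*(D - 1*(-11)) = -131262*(-37/2 - 1*(-11)) = -131262*(-37/2 + 11) = -131262*(-15/2) = 984465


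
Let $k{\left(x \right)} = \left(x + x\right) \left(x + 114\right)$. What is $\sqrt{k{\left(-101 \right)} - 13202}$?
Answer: $2 i \sqrt{3957} \approx 125.81 i$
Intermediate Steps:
$k{\left(x \right)} = 2 x \left(114 + x\right)$
$\sqrt{k{\left(-101 \right)} - 13202} = \sqrt{2 \left(-101\right) \left(114 - 101\right) - 13202} = \sqrt{2 \left(-101\right) 13 - 13202} = \sqrt{-2626 - 13202} = \sqrt{-15828} = 2 i \sqrt{3957}$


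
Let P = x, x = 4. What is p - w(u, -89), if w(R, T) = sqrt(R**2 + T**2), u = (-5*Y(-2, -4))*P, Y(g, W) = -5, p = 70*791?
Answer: 55370 - sqrt(17921) ≈ 55236.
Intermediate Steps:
p = 55370
P = 4
u = 100 (u = -5*(-5)*4 = 25*4 = 100)
p - w(u, -89) = 55370 - sqrt(100**2 + (-89)**2) = 55370 - sqrt(10000 + 7921) = 55370 - sqrt(17921)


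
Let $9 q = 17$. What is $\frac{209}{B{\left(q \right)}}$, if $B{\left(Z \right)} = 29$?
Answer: $\frac{209}{29} \approx 7.2069$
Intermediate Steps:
$q = \frac{17}{9}$ ($q = \frac{1}{9} \cdot 17 = \frac{17}{9} \approx 1.8889$)
$\frac{209}{B{\left(q \right)}} = \frac{209}{29}$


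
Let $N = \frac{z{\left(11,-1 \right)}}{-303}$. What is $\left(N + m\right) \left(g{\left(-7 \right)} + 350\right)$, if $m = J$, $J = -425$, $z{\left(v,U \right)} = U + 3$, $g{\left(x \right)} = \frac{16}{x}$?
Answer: $- \frac{313443218}{2121} \approx -1.4778 \cdot 10^{5}$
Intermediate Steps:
$z{\left(v,U \right)} = 3 + U$
$N = - \frac{2}{303}$ ($N = \frac{3 - 1}{-303} = 2 \left(- \frac{1}{303}\right) = - \frac{2}{303} \approx -0.0066007$)
$m = -425$
$\left(N + m\right) \left(g{\left(-7 \right)} + 350\right) = \left(- \frac{2}{303} - 425\right) \left(\frac{16}{-7} + 350\right) = - \frac{128777 \left(16 \left(- \frac{1}{7}\right) + 350\right)}{303} = - \frac{128777 \left(- \frac{16}{7} + 350\right)}{303} = \left(- \frac{128777}{303}\right) \frac{2434}{7} = - \frac{313443218}{2121}$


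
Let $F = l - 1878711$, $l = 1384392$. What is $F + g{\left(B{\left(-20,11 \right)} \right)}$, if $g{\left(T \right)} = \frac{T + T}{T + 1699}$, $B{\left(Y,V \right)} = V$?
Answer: $- \frac{422642734}{855} \approx -4.9432 \cdot 10^{5}$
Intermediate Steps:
$F = -494319$ ($F = 1384392 - 1878711 = -494319$)
$g{\left(T \right)} = \frac{2 T}{1699 + T}$
$F + g{\left(B{\left(-20,11 \right)} \right)} = -494319 + 2 \cdot 11 \frac{1}{1699 + 11} = -494319 + 2 \cdot 11 \cdot \frac{1}{1710} = -494319 + \frac{11}{855} = - \frac{422642734}{855}$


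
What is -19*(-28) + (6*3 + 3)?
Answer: 553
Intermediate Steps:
-19*(-28) + (6*3 + 3) = 532 + (18 + 3) = 532 + 21 = 553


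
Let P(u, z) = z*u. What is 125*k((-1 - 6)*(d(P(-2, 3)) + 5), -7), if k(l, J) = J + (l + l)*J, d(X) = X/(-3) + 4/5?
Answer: 94675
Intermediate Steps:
P(u, z) = u*z
d(X) = 4/5 - X/3 (d(X) = X*(-1/3) + 4*(1/5) = -X/3 + 4/5 = 4/5 - X/3)
k(l, J) = J + 2*J*l (k(l, J) = J + (2*l)*J = J + 2*J*l)
125*k((-1 - 6)*(d(P(-2, 3)) + 5), -7) = 125*(-7*(1 + 2*((-1 - 6)*((4/5 - (-2)*3/3) + 5)))) = 125*(-7*(1 + 2*(-7*((4/5 - 1/3*(-6)) + 5)))) = 125*(-7*(1 + 2*(-7*((4/5 + 2) + 5)))) = 125*(-7*(1 + 2*(-7*(14/5 + 5)))) = 125*(-7*(1 + 2*(-7*39/5))) = 125*(-7*(1 + 2*(-273/5))) = 125*(-7*(1 - 546/5)) = 125*(-7*(-541/5)) = 125*(3787/5) = 94675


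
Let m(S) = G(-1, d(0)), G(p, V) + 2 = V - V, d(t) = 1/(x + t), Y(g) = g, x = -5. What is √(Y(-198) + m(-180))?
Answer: 10*I*√2 ≈ 14.142*I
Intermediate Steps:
d(t) = 1/(-5 + t)
G(p, V) = -2 (G(p, V) = -2 + (V - V) = -2 + 0 = -2)
m(S) = -2
√(Y(-198) + m(-180)) = √(-198 - 2) = √(-200) = 10*I*√2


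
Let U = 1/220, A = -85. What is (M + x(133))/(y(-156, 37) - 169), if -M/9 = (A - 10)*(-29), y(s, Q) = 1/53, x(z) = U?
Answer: 289109647/1970320 ≈ 146.73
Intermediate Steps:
U = 1/220 ≈ 0.0045455
x(z) = 1/220
y(s, Q) = 1/53
M = -24795 (M = -9*(-85 - 10)*(-29) = -(-855)*(-29) = -9*2755 = -24795)
(M + x(133))/(y(-156, 37) - 169) = (-24795 + 1/220)/(1/53 - 169) = -5454899/(220*(-8956/53)) = -5454899/220*(-53/8956) = 289109647/1970320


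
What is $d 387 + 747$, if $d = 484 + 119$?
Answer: $234108$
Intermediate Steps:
$d = 603$
$d 387 + 747 = 603 \cdot 387 + 747 = 233361 + 747 = 234108$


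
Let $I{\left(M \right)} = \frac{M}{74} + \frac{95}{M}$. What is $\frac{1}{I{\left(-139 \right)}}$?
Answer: $- \frac{10286}{26351} \approx -0.39035$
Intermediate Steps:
$I{\left(M \right)} = \frac{95}{M} + \frac{M}{74}$ ($I{\left(M \right)} = M \frac{1}{74} + \frac{95}{M} = \frac{M}{74} + \frac{95}{M} = \frac{95}{M} + \frac{M}{74}$)
$\frac{1}{I{\left(-139 \right)}} = \frac{1}{\frac{95}{-139} + \frac{1}{74} \left(-139\right)} = \frac{1}{95 \left(- \frac{1}{139}\right) - \frac{139}{74}} = \frac{1}{- \frac{95}{139} - \frac{139}{74}} = \frac{1}{- \frac{26351}{10286}} = - \frac{10286}{26351}$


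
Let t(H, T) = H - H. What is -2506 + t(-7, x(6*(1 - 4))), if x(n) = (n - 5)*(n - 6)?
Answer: -2506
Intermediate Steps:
x(n) = (-6 + n)*(-5 + n) (x(n) = (-5 + n)*(-6 + n) = (-6 + n)*(-5 + n))
t(H, T) = 0
-2506 + t(-7, x(6*(1 - 4))) = -2506 + 0 = -2506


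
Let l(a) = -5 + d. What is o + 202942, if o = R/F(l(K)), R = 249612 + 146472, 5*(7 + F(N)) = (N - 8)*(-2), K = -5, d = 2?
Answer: 50602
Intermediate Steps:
l(a) = -3 (l(a) = -5 + 2 = -3)
F(N) = -19/5 - 2*N/5 (F(N) = -7 + ((N - 8)*(-2))/5 = -7 + ((-8 + N)*(-2))/5 = -7 + (16 - 2*N)/5 = -7 + (16/5 - 2*N/5) = -19/5 - 2*N/5)
R = 396084
o = -152340 (o = 396084/(-19/5 - 2/5*(-3)) = 396084/(-19/5 + 6/5) = 396084/(-13/5) = 396084*(-5/13) = -152340)
o + 202942 = -152340 + 202942 = 50602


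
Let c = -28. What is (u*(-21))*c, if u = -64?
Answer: -37632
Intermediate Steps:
(u*(-21))*c = -64*(-21)*(-28) = 1344*(-28) = -37632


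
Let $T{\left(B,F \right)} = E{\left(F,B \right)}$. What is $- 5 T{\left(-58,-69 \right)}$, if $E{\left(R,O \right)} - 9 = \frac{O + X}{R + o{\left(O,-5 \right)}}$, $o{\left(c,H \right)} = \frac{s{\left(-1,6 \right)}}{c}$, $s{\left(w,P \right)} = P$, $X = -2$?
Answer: $- \frac{8240}{167} \approx -49.341$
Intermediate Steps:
$o{\left(c,H \right)} = \frac{6}{c}$
$E{\left(R,O \right)} = 9 + \frac{-2 + O}{R + \frac{6}{O}}$ ($E{\left(R,O \right)} = 9 + \frac{O - 2}{R + \frac{6}{O}} = 9 + \frac{-2 + O}{R + \frac{6}{O}}$)
$T{\left(B,F \right)} = \frac{54 + B \left(-2 + B + 9 F\right)}{6 + B F}$
$- 5 T{\left(-58,-69 \right)} = - 5 \frac{54 - 58 \left(-2 - 58 + 9 \left(-69\right)\right)}{6 - -4002} = - 5 \frac{54 - 58 \left(-2 - 58 - 621\right)}{6 + 4002} = - 5 \frac{54 - -39498}{4008} = - 5 \frac{54 + 39498}{4008} = - 5 \cdot \frac{1}{4008} \cdot 39552 = \left(-5\right) \frac{1648}{167} = - \frac{8240}{167}$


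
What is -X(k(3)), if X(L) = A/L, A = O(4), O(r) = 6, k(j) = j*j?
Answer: -⅔ ≈ -0.66667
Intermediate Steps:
k(j) = j²
A = 6
X(L) = 6/L
-X(k(3)) = -6/(3²) = -6/9 = -1*⅔ = -⅔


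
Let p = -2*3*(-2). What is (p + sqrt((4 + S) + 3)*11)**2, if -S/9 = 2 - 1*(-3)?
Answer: -4454 + 264*I*sqrt(38) ≈ -4454.0 + 1627.4*I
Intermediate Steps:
S = -45 (S = -9*(2 - 1*(-3)) = -9*(2 + 3) = -9*5 = -45)
p = 12 (p = -6*(-2) = 12)
(p + sqrt((4 + S) + 3)*11)**2 = (12 + sqrt((4 - 45) + 3)*11)**2 = (12 + sqrt(-41 + 3)*11)**2 = (12 + sqrt(-38)*11)**2 = (12 + (I*sqrt(38))*11)**2 = (12 + 11*I*sqrt(38))**2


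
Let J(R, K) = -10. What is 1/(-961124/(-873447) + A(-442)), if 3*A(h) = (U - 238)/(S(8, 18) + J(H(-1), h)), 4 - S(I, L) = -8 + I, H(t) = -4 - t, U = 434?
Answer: -2620341/25649230 ≈ -0.10216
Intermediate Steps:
S(I, L) = 12 - I (S(I, L) = 4 - (-8 + I) = 4 + (8 - I) = 12 - I)
A(h) = -98/9 (A(h) = ((434 - 238)/((12 - 1*8) - 10))/3 = (196/((12 - 8) - 10))/3 = (196/(4 - 10))/3 = (196/(-6))/3 = (196*(-1/6))/3 = (1/3)*(-98/3) = -98/9)
1/(-961124/(-873447) + A(-442)) = 1/(-961124/(-873447) - 98/9) = 1/(-961124*(-1/873447) - 98/9) = 1/(961124/873447 - 98/9) = 1/(-25649230/2620341) = -2620341/25649230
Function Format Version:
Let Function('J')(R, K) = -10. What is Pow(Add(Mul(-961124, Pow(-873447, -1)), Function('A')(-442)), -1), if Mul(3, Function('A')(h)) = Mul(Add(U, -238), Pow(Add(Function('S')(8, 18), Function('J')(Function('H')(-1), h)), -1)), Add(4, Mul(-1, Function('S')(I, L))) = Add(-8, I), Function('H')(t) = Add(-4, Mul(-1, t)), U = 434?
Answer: Rational(-2620341, 25649230) ≈ -0.10216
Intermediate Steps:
Function('S')(I, L) = Add(12, Mul(-1, I)) (Function('S')(I, L) = Add(4, Mul(-1, Add(-8, I))) = Add(4, Add(8, Mul(-1, I))) = Add(12, Mul(-1, I)))
Function('A')(h) = Rational(-98, 9) (Function('A')(h) = Mul(Rational(1, 3), Mul(Add(434, -238), Pow(Add(Add(12, Mul(-1, 8)), -10), -1))) = Mul(Rational(1, 3), Mul(196, Pow(Add(Add(12, -8), -10), -1))) = Mul(Rational(1, 3), Mul(196, Pow(Add(4, -10), -1))) = Mul(Rational(1, 3), Mul(196, Pow(-6, -1))) = Mul(Rational(1, 3), Mul(196, Rational(-1, 6))) = Mul(Rational(1, 3), Rational(-98, 3)) = Rational(-98, 9))
Pow(Add(Mul(-961124, Pow(-873447, -1)), Function('A')(-442)), -1) = Pow(Add(Mul(-961124, Pow(-873447, -1)), Rational(-98, 9)), -1) = Pow(Add(Mul(-961124, Rational(-1, 873447)), Rational(-98, 9)), -1) = Pow(Add(Rational(961124, 873447), Rational(-98, 9)), -1) = Pow(Rational(-25649230, 2620341), -1) = Rational(-2620341, 25649230)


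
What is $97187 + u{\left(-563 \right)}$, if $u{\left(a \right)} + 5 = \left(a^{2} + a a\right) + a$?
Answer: $730557$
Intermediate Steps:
$u{\left(a \right)} = -5 + a + 2 a^{2}$ ($u{\left(a \right)} = -5 + \left(\left(a^{2} + a a\right) + a\right) = -5 + \left(\left(a^{2} + a^{2}\right) + a\right) = -5 + \left(2 a^{2} + a\right) = -5 + \left(a + 2 a^{2}\right) = -5 + a + 2 a^{2}$)
$97187 + u{\left(-563 \right)} = 97187 - \left(568 - 633938\right) = 97187 - -633370 = 97187 + 633370 = 730557$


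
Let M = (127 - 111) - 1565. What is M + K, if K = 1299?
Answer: -250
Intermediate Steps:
M = -1549 (M = 16 - 1565 = -1549)
M + K = -1549 + 1299 = -250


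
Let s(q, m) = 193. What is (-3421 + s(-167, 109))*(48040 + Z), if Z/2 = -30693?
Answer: 43080888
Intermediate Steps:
Z = -61386 (Z = 2*(-30693) = -61386)
(-3421 + s(-167, 109))*(48040 + Z) = (-3421 + 193)*(48040 - 61386) = -3228*(-13346) = 43080888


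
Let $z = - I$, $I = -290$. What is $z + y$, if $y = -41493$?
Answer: $-41203$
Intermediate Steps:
$z = 290$ ($z = \left(-1\right) \left(-290\right) = 290$)
$z + y = 290 - 41493 = -41203$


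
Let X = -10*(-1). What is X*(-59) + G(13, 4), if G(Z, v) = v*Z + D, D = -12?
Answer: -550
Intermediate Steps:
X = 10
G(Z, v) = -12 + Z*v (G(Z, v) = v*Z - 12 = Z*v - 12 = -12 + Z*v)
X*(-59) + G(13, 4) = 10*(-59) + (-12 + 13*4) = -590 + (-12 + 52) = -590 + 40 = -550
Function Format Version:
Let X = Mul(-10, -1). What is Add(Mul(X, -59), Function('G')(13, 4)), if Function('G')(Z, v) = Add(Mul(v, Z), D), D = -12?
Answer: -550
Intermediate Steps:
X = 10
Function('G')(Z, v) = Add(-12, Mul(Z, v)) (Function('G')(Z, v) = Add(Mul(v, Z), -12) = Add(Mul(Z, v), -12) = Add(-12, Mul(Z, v)))
Add(Mul(X, -59), Function('G')(13, 4)) = Add(Mul(10, -59), Add(-12, Mul(13, 4))) = Add(-590, Add(-12, 52)) = Add(-590, 40) = -550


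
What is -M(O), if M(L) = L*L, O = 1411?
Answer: -1990921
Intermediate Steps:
M(L) = L**2
-M(O) = -1*1411**2 = -1*1990921 = -1990921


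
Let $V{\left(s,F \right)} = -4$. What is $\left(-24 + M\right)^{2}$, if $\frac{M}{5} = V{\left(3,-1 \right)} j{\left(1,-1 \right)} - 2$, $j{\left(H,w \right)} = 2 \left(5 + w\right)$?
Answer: $37636$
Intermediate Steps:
$j{\left(H,w \right)} = 10 + 2 w$
$M = -170$ ($M = 5 \left(- 4 \left(10 + 2 \left(-1\right)\right) - 2\right) = 5 \left(- 4 \left(10 - 2\right) - 2\right) = 5 \left(\left(-4\right) 8 - 2\right) = 5 \left(-32 - 2\right) = 5 \left(-34\right) = -170$)
$\left(-24 + M\right)^{2} = \left(-24 - 170\right)^{2} = \left(-194\right)^{2} = 37636$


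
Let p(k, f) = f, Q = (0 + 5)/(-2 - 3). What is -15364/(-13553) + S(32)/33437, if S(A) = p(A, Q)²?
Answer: 513739621/453171661 ≈ 1.1337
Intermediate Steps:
Q = -1 (Q = 5/(-5) = 5*(-⅕) = -1)
S(A) = 1 (S(A) = (-1)² = 1)
-15364/(-13553) + S(32)/33437 = -15364/(-13553) + 1/33437 = -15364*(-1/13553) + 1*(1/33437) = 15364/13553 + 1/33437 = 513739621/453171661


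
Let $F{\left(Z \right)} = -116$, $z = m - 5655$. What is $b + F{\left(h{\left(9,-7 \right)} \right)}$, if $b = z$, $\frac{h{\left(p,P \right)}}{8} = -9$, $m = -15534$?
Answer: $-21305$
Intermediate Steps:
$z = -21189$ ($z = -15534 - 5655 = -21189$)
$h{\left(p,P \right)} = -72$ ($h{\left(p,P \right)} = 8 \left(-9\right) = -72$)
$b = -21189$
$b + F{\left(h{\left(9,-7 \right)} \right)} = -21189 - 116 = -21305$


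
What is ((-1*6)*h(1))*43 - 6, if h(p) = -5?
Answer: 1284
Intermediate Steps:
((-1*6)*h(1))*43 - 6 = (-1*6*(-5))*43 - 6 = -6*(-5)*43 - 6 = 30*43 - 6 = 1290 - 6 = 1284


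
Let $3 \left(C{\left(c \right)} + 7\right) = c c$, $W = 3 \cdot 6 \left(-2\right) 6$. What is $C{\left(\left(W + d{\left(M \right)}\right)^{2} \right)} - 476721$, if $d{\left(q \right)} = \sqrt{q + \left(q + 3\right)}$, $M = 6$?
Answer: $726517139 - 13441248 \sqrt{15} \approx 6.7446 \cdot 10^{8}$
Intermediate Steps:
$W = -216$ ($W = 3 \left(-12\right) 6 = \left(-36\right) 6 = -216$)
$d{\left(q \right)} = \sqrt{3 + 2 q}$ ($d{\left(q \right)} = \sqrt{q + \left(3 + q\right)} = \sqrt{3 + 2 q}$)
$C{\left(c \right)} = -7 + \frac{c^{2}}{3}$ ($C{\left(c \right)} = -7 + \frac{c c}{3} = -7 + \frac{c^{2}}{3}$)
$C{\left(\left(W + d{\left(M \right)}\right)^{2} \right)} - 476721 = \left(-7 + \frac{\left(\left(-216 + \sqrt{3 + 2 \cdot 6}\right)^{2}\right)^{2}}{3}\right) - 476721 = \left(-7 + \frac{\left(\left(-216 + \sqrt{3 + 12}\right)^{2}\right)^{2}}{3}\right) - 476721 = \left(-7 + \frac{\left(\left(-216 + \sqrt{15}\right)^{2}\right)^{2}}{3}\right) - 476721 = \left(-7 + \frac{\left(-216 + \sqrt{15}\right)^{4}}{3}\right) - 476721 = -476728 + \frac{\left(-216 + \sqrt{15}\right)^{4}}{3}$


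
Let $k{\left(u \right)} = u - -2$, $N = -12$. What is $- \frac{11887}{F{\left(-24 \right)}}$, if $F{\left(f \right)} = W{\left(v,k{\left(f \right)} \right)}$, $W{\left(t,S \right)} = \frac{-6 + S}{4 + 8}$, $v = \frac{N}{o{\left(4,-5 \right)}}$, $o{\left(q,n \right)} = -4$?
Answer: $\frac{35661}{7} \approx 5094.4$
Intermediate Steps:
$k{\left(u \right)} = 2 + u$ ($k{\left(u \right)} = u + 2 = 2 + u$)
$v = 3$ ($v = - \frac{12}{-4} = \left(-12\right) \left(- \frac{1}{4}\right) = 3$)
$W{\left(t,S \right)} = - \frac{1}{2} + \frac{S}{12}$ ($W{\left(t,S \right)} = \frac{-6 + S}{12} = \left(-6 + S\right) \frac{1}{12} = - \frac{1}{2} + \frac{S}{12}$)
$F{\left(f \right)} = - \frac{1}{3} + \frac{f}{12}$ ($F{\left(f \right)} = - \frac{1}{2} + \frac{2 + f}{12} = - \frac{1}{2} + \left(\frac{1}{6} + \frac{f}{12}\right) = - \frac{1}{3} + \frac{f}{12}$)
$- \frac{11887}{F{\left(-24 \right)}} = - \frac{11887}{- \frac{1}{3} + \frac{1}{12} \left(-24\right)} = - \frac{11887}{- \frac{1}{3} - 2} = - \frac{11887}{- \frac{7}{3}} = \left(-11887\right) \left(- \frac{3}{7}\right) = \frac{35661}{7}$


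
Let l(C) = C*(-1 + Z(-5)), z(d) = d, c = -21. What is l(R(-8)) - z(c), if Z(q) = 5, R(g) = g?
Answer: -11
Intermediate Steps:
l(C) = 4*C (l(C) = C*(-1 + 5) = C*4 = 4*C)
l(R(-8)) - z(c) = 4*(-8) - 1*(-21) = -32 + 21 = -11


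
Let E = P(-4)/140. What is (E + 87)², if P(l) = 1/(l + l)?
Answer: 9494358721/1254400 ≈ 7568.8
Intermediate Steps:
P(l) = 1/(2*l)
E = -1/1120 (E = ((½)/(-4))/140 = ((½)*(-¼))*(1/140) = -⅛*1/140 = -1/1120 ≈ -0.00089286)
(E + 87)² = (-1/1120 + 87)² = (97439/1120)² = 9494358721/1254400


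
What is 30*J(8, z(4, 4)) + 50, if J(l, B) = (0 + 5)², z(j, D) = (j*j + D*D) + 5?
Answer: 800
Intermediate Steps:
z(j, D) = 5 + D² + j² (z(j, D) = (j² + D²) + 5 = (D² + j²) + 5 = 5 + D² + j²)
J(l, B) = 25 (J(l, B) = 5² = 25)
30*J(8, z(4, 4)) + 50 = 30*25 + 50 = 750 + 50 = 800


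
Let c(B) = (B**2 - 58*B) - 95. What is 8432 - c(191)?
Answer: -16876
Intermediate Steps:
c(B) = -95 + B**2 - 58*B
8432 - c(191) = 8432 - (-95 + 191**2 - 58*191) = 8432 - (-95 + 36481 - 11078) = 8432 - 1*25308 = 8432 - 25308 = -16876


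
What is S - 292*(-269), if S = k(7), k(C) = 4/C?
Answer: 549840/7 ≈ 78549.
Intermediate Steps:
S = 4/7 ≈ 0.57143
S - 292*(-269) = 4/7 - 292*(-269) = 4/7 + 78548 = 549840/7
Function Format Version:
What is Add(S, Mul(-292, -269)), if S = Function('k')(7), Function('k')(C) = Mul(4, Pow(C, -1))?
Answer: Rational(549840, 7) ≈ 78549.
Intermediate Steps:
S = Rational(4, 7) (S = Mul(4, Pow(7, -1)) = Mul(4, Rational(1, 7)) = Rational(4, 7) ≈ 0.57143)
Add(S, Mul(-292, -269)) = Add(Rational(4, 7), Mul(-292, -269)) = Add(Rational(4, 7), 78548) = Rational(549840, 7)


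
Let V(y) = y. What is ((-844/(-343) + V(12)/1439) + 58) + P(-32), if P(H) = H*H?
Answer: 535268946/493577 ≈ 1084.5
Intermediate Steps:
P(H) = H**2
((-844/(-343) + V(12)/1439) + 58) + P(-32) = ((-844/(-343) + 12/1439) + 58) + (-32)**2 = ((-844*(-1/343) + 12*(1/1439)) + 58) + 1024 = ((844/343 + 12/1439) + 58) + 1024 = (1218632/493577 + 58) + 1024 = 29846098/493577 + 1024 = 535268946/493577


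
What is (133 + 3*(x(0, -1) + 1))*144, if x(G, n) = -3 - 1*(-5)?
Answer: 20448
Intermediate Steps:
x(G, n) = 2 (x(G, n) = -3 + 5 = 2)
(133 + 3*(x(0, -1) + 1))*144 = (133 + 3*(2 + 1))*144 = (133 + 3*3)*144 = (133 + 9)*144 = 142*144 = 20448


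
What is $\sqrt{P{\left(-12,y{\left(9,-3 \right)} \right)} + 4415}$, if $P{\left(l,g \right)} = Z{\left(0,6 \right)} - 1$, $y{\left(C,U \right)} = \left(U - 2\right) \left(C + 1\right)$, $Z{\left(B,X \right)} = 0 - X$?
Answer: $2 \sqrt{1102} \approx 66.393$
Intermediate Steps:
$Z{\left(B,X \right)} = - X$
$y{\left(C,U \right)} = \left(1 + C\right) \left(-2 + U\right)$ ($y{\left(C,U \right)} = \left(-2 + U\right) \left(1 + C\right) = \left(1 + C\right) \left(-2 + U\right)$)
$P{\left(l,g \right)} = -7$ ($P{\left(l,g \right)} = \left(-1\right) 6 - 1 = -6 - 1 = -7$)
$\sqrt{P{\left(-12,y{\left(9,-3 \right)} \right)} + 4415} = \sqrt{-7 + 4415} = \sqrt{4408} = 2 \sqrt{1102}$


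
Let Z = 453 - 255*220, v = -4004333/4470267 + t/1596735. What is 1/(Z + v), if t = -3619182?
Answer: -37766305705/2101701045145576 ≈ -1.7969e-5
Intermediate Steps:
v = -119431579441/37766305705 (v = -4004333/4470267 - 3619182/1596735 = -4004333*1/4470267 - 3619182*1/1596735 = -4004333/4470267 - 172342/76035 = -119431579441/37766305705 ≈ -3.1624)
Z = -55647 (Z = 453 - 56100 = -55647)
1/(Z + v) = 1/(-55647 - 119431579441/37766305705) = 1/(-2101701045145576/37766305705) = -37766305705/2101701045145576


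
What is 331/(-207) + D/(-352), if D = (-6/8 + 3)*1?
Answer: -467911/291456 ≈ -1.6054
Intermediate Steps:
D = 9/4 (D = (-6*1/8 + 3)*1 = (-3/4 + 3)*1 = (9/4)*1 = 9/4 ≈ 2.2500)
331/(-207) + D/(-352) = 331/(-207) + (9/4)/(-352) = 331*(-1/207) + (9/4)*(-1/352) = -331/207 - 9/1408 = -467911/291456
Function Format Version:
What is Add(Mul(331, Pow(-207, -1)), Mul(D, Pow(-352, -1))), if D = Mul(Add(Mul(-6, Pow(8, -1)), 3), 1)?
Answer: Rational(-467911, 291456) ≈ -1.6054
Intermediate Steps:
D = Rational(9, 4) (D = Mul(Add(Mul(-6, Rational(1, 8)), 3), 1) = Mul(Add(Rational(-3, 4), 3), 1) = Mul(Rational(9, 4), 1) = Rational(9, 4) ≈ 2.2500)
Add(Mul(331, Pow(-207, -1)), Mul(D, Pow(-352, -1))) = Add(Mul(331, Pow(-207, -1)), Mul(Rational(9, 4), Pow(-352, -1))) = Add(Mul(331, Rational(-1, 207)), Mul(Rational(9, 4), Rational(-1, 352))) = Add(Rational(-331, 207), Rational(-9, 1408)) = Rational(-467911, 291456)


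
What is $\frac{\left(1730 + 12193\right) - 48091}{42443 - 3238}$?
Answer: $- \frac{34168}{39205} \approx -0.87152$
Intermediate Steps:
$\frac{\left(1730 + 12193\right) - 48091}{42443 - 3238} = \frac{13923 - 48091}{39205} = \left(-34168\right) \frac{1}{39205} = - \frac{34168}{39205}$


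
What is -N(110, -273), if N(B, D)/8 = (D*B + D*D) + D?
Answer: -353808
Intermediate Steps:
N(B, D) = 8*D + 8*D² + 8*B*D (N(B, D) = 8*((D*B + D*D) + D) = 8*((B*D + D²) + D) = 8*((D² + B*D) + D) = 8*(D + D² + B*D) = 8*D + 8*D² + 8*B*D)
-N(110, -273) = -8*(-273)*(1 + 110 - 273) = -8*(-273)*(-162) = -1*353808 = -353808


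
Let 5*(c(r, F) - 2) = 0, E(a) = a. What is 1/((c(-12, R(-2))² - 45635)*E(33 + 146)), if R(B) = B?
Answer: -1/8167949 ≈ -1.2243e-7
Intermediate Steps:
c(r, F) = 2 (c(r, F) = 2 + (⅕)*0 = 2 + 0 = 2)
1/((c(-12, R(-2))² - 45635)*E(33 + 146)) = 1/((2² - 45635)*(33 + 146)) = 1/((4 - 45635)*179) = (1/179)/(-45631) = -1/45631*1/179 = -1/8167949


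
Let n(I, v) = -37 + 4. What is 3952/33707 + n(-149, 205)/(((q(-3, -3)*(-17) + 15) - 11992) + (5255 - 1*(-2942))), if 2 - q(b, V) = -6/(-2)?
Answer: 15983707/126839441 ≈ 0.12602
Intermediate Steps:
q(b, V) = -1 (q(b, V) = 2 - (-6)/(-2) = 2 - (-6)*(-1)/2 = 2 - 1*3 = 2 - 3 = -1)
n(I, v) = -33
3952/33707 + n(-149, 205)/(((q(-3, -3)*(-17) + 15) - 11992) + (5255 - 1*(-2942))) = 3952/33707 - 33/(((-1*(-17) + 15) - 11992) + (5255 - 1*(-2942))) = 3952*(1/33707) - 33/(((17 + 15) - 11992) + (5255 + 2942)) = 3952/33707 - 33/((32 - 11992) + 8197) = 3952/33707 - 33/(-11960 + 8197) = 3952/33707 - 33/(-3763) = 3952/33707 - 33*(-1/3763) = 3952/33707 + 33/3763 = 15983707/126839441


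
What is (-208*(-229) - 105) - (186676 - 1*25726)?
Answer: -113423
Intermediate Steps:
(-208*(-229) - 105) - (186676 - 1*25726) = (47632 - 105) - (186676 - 25726) = 47527 - 1*160950 = 47527 - 160950 = -113423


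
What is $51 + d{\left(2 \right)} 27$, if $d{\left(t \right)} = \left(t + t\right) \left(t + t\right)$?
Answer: $483$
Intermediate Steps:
$d{\left(t \right)} = 4 t^{2}$ ($d{\left(t \right)} = 2 t 2 t = 4 t^{2}$)
$51 + d{\left(2 \right)} 27 = 51 + 4 \cdot 2^{2} \cdot 27 = 51 + 4 \cdot 4 \cdot 27 = 51 + 16 \cdot 27 = 51 + 432 = 483$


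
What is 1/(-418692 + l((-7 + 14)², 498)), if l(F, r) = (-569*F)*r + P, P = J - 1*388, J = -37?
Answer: -1/14303855 ≈ -6.9911e-8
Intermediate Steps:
P = -425 (P = -37 - 1*388 = -37 - 388 = -425)
l(F, r) = -425 - 569*F*r (l(F, r) = (-569*F)*r - 425 = -569*F*r - 425 = -425 - 569*F*r)
1/(-418692 + l((-7 + 14)², 498)) = 1/(-418692 + (-425 - 569*(-7 + 14)²*498)) = 1/(-418692 + (-425 - 569*7²*498)) = 1/(-418692 + (-425 - 569*49*498)) = 1/(-418692 + (-425 - 13884738)) = 1/(-418692 - 13885163) = 1/(-14303855) = -1/14303855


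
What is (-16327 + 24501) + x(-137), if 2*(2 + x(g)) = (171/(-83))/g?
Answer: 185847795/22742 ≈ 8172.0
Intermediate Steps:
x(g) = -2 - 171/(166*g) (x(g) = -2 + ((171/(-83))/g)/2 = -2 + ((171*(-1/83))/g)/2 = -2 + (-171/(83*g))/2 = -2 - 171/(166*g))
(-16327 + 24501) + x(-137) = (-16327 + 24501) + (-2 - 171/166/(-137)) = 8174 + (-2 - 171/166*(-1/137)) = 8174 + (-2 + 171/22742) = 8174 - 45313/22742 = 185847795/22742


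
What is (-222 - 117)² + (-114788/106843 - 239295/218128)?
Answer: 2678235002945035/23305449904 ≈ 1.1492e+5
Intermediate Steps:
(-222 - 117)² + (-114788/106843 - 239295/218128) = (-339)² + (-114788*1/106843 - 239295*1/218128) = 114921 + (-114788/106843 - 239295/218128) = 114921 - 50605472549/23305449904 = 2678235002945035/23305449904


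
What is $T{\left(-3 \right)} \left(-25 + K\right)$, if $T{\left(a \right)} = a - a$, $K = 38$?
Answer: $0$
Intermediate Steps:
$T{\left(a \right)} = 0$
$T{\left(-3 \right)} \left(-25 + K\right) = 0 \left(-25 + 38\right) = 0 \cdot 13 = 0$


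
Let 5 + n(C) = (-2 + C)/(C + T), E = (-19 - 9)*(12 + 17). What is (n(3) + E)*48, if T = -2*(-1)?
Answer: -196032/5 ≈ -39206.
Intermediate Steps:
T = 2
E = -812 (E = -28*29 = -812)
n(C) = -5 + (-2 + C)/(2 + C) (n(C) = -5 + (-2 + C)/(C + 2) = -5 + (-2 + C)/(2 + C))
(n(3) + E)*48 = (4*(-3 - 1*3)/(2 + 3) - 812)*48 = (4*(-3 - 3)/5 - 812)*48 = (4*(⅕)*(-6) - 812)*48 = (-24/5 - 812)*48 = -4084/5*48 = -196032/5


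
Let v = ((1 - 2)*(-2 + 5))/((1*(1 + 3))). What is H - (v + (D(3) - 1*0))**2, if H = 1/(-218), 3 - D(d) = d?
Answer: -989/1744 ≈ -0.56709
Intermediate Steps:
D(d) = 3 - d
H = -1/218 ≈ -0.0045872
v = -3/4 (v = (-1*3)/((1*4)) = -3/4 ≈ -0.75000)
H - (v + (D(3) - 1*0))**2 = -1/218 - (-3/4 + ((3 - 1*3) - 1*0))**2 = -1/218 - (-3/4 + ((3 - 3) + 0))**2 = -1/218 - (-3/4 + (0 + 0))**2 = -1/218 - (-3/4 + 0)**2 = -1/218 - (-3/4)**2 = -1/218 - 1*9/16 = -1/218 - 9/16 = -989/1744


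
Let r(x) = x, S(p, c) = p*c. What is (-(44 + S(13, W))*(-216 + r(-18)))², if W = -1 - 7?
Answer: 197121600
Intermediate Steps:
W = -8
S(p, c) = c*p
(-(44 + S(13, W))*(-216 + r(-18)))² = (-(44 - 8*13)*(-216 - 18))² = (-(44 - 104)*(-234))² = (-(-60)*(-234))² = (-1*14040)² = (-14040)² = 197121600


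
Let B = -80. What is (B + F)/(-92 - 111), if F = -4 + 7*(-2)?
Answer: 14/29 ≈ 0.48276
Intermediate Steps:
F = -18 (F = -4 - 14 = -18)
(B + F)/(-92 - 111) = (-80 - 18)/(-92 - 111) = -98/(-203) = -98*(-1/203) = 14/29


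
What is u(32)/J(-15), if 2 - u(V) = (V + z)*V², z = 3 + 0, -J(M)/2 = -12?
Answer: -5973/4 ≈ -1493.3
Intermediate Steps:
J(M) = 24 (J(M) = -2*(-12) = 24)
z = 3
u(V) = 2 - V²*(3 + V) (u(V) = 2 - (V + 3)*V² = 2 - (3 + V)*V² = 2 - V²*(3 + V))
u(32)/J(-15) = (2 - 1*32³ - 3*32²)/24 = (2 - 1*32768 - 3*1024)*(1/24) = (2 - 32768 - 3072)*(1/24) = -35838*1/24 = -5973/4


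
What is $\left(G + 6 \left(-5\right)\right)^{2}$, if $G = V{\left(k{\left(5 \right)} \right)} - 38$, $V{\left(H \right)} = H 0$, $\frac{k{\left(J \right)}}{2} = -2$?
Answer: $4624$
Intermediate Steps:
$k{\left(J \right)} = -4$ ($k{\left(J \right)} = 2 \left(-2\right) = -4$)
$V{\left(H \right)} = 0$
$G = -38$ ($G = 0 - 38 = -38$)
$\left(G + 6 \left(-5\right)\right)^{2} = \left(-38 + 6 \left(-5\right)\right)^{2} = \left(-38 - 30\right)^{2} = \left(-68\right)^{2} = 4624$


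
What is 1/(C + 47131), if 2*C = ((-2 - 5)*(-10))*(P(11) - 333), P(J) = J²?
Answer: 1/39711 ≈ 2.5182e-5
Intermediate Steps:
C = -7420 (C = (((-2 - 5)*(-10))*(11² - 333))/2 = ((-7*(-10))*(121 - 333))/2 = (70*(-212))/2 = (½)*(-14840) = -7420)
1/(C + 47131) = 1/(-7420 + 47131) = 1/39711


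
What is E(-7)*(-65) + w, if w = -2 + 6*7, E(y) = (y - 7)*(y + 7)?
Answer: 40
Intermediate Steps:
E(y) = (-7 + y)*(7 + y)
w = 40 (w = -2 + 42 = 40)
E(-7)*(-65) + w = (-49 + (-7)²)*(-65) + 40 = (-49 + 49)*(-65) + 40 = 0*(-65) + 40 = 0 + 40 = 40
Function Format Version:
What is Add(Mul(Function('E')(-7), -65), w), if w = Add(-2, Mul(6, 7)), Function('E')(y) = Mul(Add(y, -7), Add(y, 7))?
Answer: 40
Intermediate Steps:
Function('E')(y) = Mul(Add(-7, y), Add(7, y))
w = 40 (w = Add(-2, 42) = 40)
Add(Mul(Function('E')(-7), -65), w) = Add(Mul(Add(-49, Pow(-7, 2)), -65), 40) = Add(Mul(Add(-49, 49), -65), 40) = Add(Mul(0, -65), 40) = Add(0, 40) = 40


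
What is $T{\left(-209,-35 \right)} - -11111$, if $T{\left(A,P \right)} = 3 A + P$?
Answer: $10449$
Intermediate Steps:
$T{\left(A,P \right)} = P + 3 A$
$T{\left(-209,-35 \right)} - -11111 = \left(-35 + 3 \left(-209\right)\right) - -11111 = \left(-35 - 627\right) + 11111 = -662 + 11111 = 10449$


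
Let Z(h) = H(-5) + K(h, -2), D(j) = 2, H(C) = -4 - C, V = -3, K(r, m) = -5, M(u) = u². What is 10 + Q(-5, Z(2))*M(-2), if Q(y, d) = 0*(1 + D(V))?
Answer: 10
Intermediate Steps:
Z(h) = -4 (Z(h) = (-4 - 1*(-5)) - 5 = (-4 + 5) - 5 = 1 - 5 = -4)
Q(y, d) = 0 (Q(y, d) = 0*(1 + 2) = 0*3 = 0)
10 + Q(-5, Z(2))*M(-2) = 10 + 0*(-2)² = 10 + 0*4 = 10 + 0 = 10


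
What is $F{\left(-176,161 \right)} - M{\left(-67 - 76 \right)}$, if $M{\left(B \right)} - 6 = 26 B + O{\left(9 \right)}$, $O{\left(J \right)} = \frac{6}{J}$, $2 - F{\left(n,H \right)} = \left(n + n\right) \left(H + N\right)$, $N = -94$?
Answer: $\frac{81892}{3} \approx 27297.0$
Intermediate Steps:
$F{\left(n,H \right)} = 2 - 2 n \left(-94 + H\right)$ ($F{\left(n,H \right)} = 2 - \left(n + n\right) \left(H - 94\right) = 2 - 2 n \left(-94 + H\right)$)
$M{\left(B \right)} = \frac{20}{3} + 26 B$ ($M{\left(B \right)} = 6 + \left(26 B + \frac{6}{9}\right) = 6 + \left(26 B + 6 \cdot \frac{1}{9}\right) = 6 + \left(26 B + \frac{2}{3}\right) = 6 + \left(\frac{2}{3} + 26 B\right) = \frac{20}{3} + 26 B$)
$F{\left(-176,161 \right)} - M{\left(-67 - 76 \right)} = \left(2 + 188 \left(-176\right) - 322 \left(-176\right)\right) - \left(\frac{20}{3} + 26 \left(-67 - 76\right)\right) = \left(2 - 33088 + 56672\right) - \left(\frac{20}{3} + 26 \left(-143\right)\right) = 23586 - \left(\frac{20}{3} - 3718\right) = 23586 - - \frac{11134}{3} = 23586 + \frac{11134}{3} = \frac{81892}{3}$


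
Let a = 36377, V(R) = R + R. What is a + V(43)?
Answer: 36463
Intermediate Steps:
V(R) = 2*R
a + V(43) = 36377 + 2*43 = 36377 + 86 = 36463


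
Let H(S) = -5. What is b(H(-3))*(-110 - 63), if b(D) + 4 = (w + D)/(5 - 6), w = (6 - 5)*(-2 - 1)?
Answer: -692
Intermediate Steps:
w = -3 (w = 1*(-3) = -3)
b(D) = -1 - D (b(D) = -4 + (-3 + D)/(5 - 6) = -4 + (-3 + D)/(-1) = -4 + (-3 + D)*(-1) = -4 + (3 - D) = -1 - D)
b(H(-3))*(-110 - 63) = (-1 - 1*(-5))*(-110 - 63) = (-1 + 5)*(-173) = 4*(-173) = -692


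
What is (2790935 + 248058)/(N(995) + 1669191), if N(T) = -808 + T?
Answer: 159947/87862 ≈ 1.8204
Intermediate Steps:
(2790935 + 248058)/(N(995) + 1669191) = (2790935 + 248058)/((-808 + 995) + 1669191) = 3038993/(187 + 1669191) = 3038993/1669378 = 3038993*(1/1669378) = 159947/87862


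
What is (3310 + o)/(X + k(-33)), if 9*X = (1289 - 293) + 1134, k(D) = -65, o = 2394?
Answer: 17112/515 ≈ 33.227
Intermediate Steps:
X = 710/3 (X = ((1289 - 293) + 1134)/9 = (996 + 1134)/9 = (⅑)*2130 = 710/3 ≈ 236.67)
(3310 + o)/(X + k(-33)) = (3310 + 2394)/(710/3 - 65) = 5704/(515/3) = 5704*(3/515) = 17112/515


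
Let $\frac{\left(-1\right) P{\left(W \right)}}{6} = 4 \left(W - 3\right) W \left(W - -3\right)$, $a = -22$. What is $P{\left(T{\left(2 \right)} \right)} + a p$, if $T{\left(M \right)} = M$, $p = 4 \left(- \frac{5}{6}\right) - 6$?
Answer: $\frac{1336}{3} \approx 445.33$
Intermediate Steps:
$p = - \frac{28}{3}$ ($p = 4 \left(\left(-5\right) \frac{1}{6}\right) - 6 = 4 \left(- \frac{5}{6}\right) - 6 = - \frac{10}{3} - 6 = - \frac{28}{3} \approx -9.3333$)
$P{\left(W \right)} = - 6 W \left(-12 + 4 W\right) \left(3 + W\right)$ ($P{\left(W \right)} = - 6 \cdot 4 \left(W - 3\right) W \left(W - -3\right) = - 6 \cdot 4 \left(-3 + W\right) W \left(W + 3\right) = - 6 \left(-12 + 4 W\right) W \left(3 + W\right) = - 6 W \left(-12 + 4 W\right) \left(3 + W\right)$)
$P{\left(T{\left(2 \right)} \right)} + a p = 24 \cdot 2 \left(9 - 2^{2}\right) - - \frac{616}{3} = 24 \cdot 2 \left(9 - 4\right) + \frac{616}{3} = 24 \cdot 2 \cdot 5 + \frac{616}{3} = 240 + \frac{616}{3} = \frac{1336}{3}$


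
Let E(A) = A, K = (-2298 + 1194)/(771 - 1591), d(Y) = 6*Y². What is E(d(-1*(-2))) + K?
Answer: 5196/205 ≈ 25.346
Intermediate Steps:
K = 276/205 (K = -1104/(-820) = -1104*(-1/820) = 276/205 ≈ 1.3463)
E(d(-1*(-2))) + K = 6*(-1*(-2))² + 276/205 = 6*2² + 276/205 = 6*4 + 276/205 = 24 + 276/205 = 5196/205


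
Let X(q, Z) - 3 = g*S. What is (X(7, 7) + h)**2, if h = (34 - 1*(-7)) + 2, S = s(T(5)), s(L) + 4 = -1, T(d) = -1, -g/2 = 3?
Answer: 5776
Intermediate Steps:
g = -6 (g = -2*3 = -6)
s(L) = -5 (s(L) = -4 - 1 = -5)
S = -5
X(q, Z) = 33 (X(q, Z) = 3 - 6*(-5) = 3 + 30 = 33)
h = 43 (h = (34 + 7) + 2 = 41 + 2 = 43)
(X(7, 7) + h)**2 = (33 + 43)**2 = 76**2 = 5776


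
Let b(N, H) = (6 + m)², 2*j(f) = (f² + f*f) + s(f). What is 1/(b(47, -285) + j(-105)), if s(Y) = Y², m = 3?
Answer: 2/33237 ≈ 6.0174e-5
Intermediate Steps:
j(f) = 3*f²/2 (j(f) = ((f² + f*f) + f²)/2 = ((f² + f²) + f²)/2 = (2*f² + f²)/2 = (3*f²)/2 = 3*f²/2)
b(N, H) = 81 (b(N, H) = (6 + 3)² = 9² = 81)
1/(b(47, -285) + j(-105)) = 1/(81 + (3/2)*(-105)²) = 1/(81 + (3/2)*11025) = 1/(81 + 33075/2) = 1/(33237/2) = 2/33237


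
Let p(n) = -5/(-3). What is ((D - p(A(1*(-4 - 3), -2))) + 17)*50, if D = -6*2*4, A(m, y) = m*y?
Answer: -4900/3 ≈ -1633.3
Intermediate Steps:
p(n) = 5/3 (p(n) = -5*(-⅓) = 5/3)
D = -48 (D = -2*6*4 = -12*4 = -48)
((D - p(A(1*(-4 - 3), -2))) + 17)*50 = ((-48 - 1*5/3) + 17)*50 = ((-48 - 5/3) + 17)*50 = (-149/3 + 17)*50 = -98/3*50 = -4900/3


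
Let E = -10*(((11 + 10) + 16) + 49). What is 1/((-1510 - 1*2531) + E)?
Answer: -1/4901 ≈ -0.00020404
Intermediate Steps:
E = -860 (E = -10*((21 + 16) + 49) = -10*(37 + 49) = -10*86 = -860)
1/((-1510 - 1*2531) + E) = 1/((-1510 - 1*2531) - 860) = 1/((-1510 - 2531) - 860) = 1/(-4041 - 860) = 1/(-4901) = -1/4901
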